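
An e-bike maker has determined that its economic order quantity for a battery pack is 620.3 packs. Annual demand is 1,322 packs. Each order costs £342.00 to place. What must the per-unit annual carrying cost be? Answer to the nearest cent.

Squaring Q* = √(2DS/H) gives Q*² = 2DS/H.
From Q* = √(2DS/H): H = 2DS / Q*² = 2 × 1,322 × 342 / 620.3² = 2.3501.

H ≈ £2.35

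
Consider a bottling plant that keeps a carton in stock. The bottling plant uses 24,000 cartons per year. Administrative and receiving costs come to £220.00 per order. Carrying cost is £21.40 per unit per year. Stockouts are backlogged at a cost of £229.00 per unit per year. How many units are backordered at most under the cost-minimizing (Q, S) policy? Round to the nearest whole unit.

With planned backorders, Q* = √(2DS/H) · √((H+B)/B).
√(2DS/H) = √(2 × 24,000 × 220 / 21.4) = 702.466.
√((H+B)/B) = √((21.4+229)/229) = 1.0457.
Q* ≈ 734.555.
S* = Q* · H/(H+B) = 734.555 × 21.4/250.4 ≈ 62.777.

S* ≈ 63 cartons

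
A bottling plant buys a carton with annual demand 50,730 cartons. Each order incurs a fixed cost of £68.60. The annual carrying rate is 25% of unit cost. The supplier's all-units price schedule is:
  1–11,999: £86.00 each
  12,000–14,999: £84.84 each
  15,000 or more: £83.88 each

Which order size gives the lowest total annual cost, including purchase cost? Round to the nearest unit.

Q* ≈ 569 cartons

Holding cost per unit per year at price C is H = 0.25·C.
Evaluate total cost at each tier's feasible EOQ or, if the EOQ is below the tier, at the tier's minimum quantity.
EOQ at £86.00 = 569.0 (feasible in tier 1): TC = 50,730×£86.00 + (50,730/569.0)×68.6 + (569.0/2)×0.25×£86.00 = £4,375,012.88.
EOQ at £84.84 = 572.8 < 12000, so use break Q=12000: TC = 50,730×£84.84 + (50,730/12000.0)×68.6 + (12000.0/2)×0.25×£84.84 = £4,431,483.21.
EOQ at £83.88 = 576.1 < 15000, so use break Q=15000: TC = 50,730×£83.88 + (50,730/15000.0)×68.6 + (15000.0/2)×0.25×£83.88 = £4,412,739.41.
Lowest total cost is £4,375,012.88 at Q = 569.0.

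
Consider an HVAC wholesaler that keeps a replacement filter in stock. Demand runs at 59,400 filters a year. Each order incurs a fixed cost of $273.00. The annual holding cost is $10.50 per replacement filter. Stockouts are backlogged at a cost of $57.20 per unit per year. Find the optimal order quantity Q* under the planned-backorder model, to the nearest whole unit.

With planned backorders, Q* = √(2DS/H) · √((H+B)/B).
√(2DS/H) = √(2 × 59,400 × 273 / 10.5) = 1757.498.
√((H+B)/B) = √((10.5+57.2)/57.2) = 1.0879.
Q* ≈ 1912.015.

Q* ≈ 1,912 filters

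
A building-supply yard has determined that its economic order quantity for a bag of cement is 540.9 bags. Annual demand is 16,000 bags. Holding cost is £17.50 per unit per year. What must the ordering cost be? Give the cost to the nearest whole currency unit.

S ≈ £160

Squaring Q* = √(2DS/H) gives Q*² = 2DS/H.
From Q* = √(2DS/H): S = Q*²H / (2D) = 540.9² × 17.5 / (2 × 16,000) = 160.0008.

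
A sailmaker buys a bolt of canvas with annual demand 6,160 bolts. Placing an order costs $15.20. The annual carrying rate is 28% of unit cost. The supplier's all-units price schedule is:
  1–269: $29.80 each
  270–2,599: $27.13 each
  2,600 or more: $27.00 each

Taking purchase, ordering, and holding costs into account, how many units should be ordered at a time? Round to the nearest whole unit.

Holding cost per unit per year at price C is H = 0.28·C.
Candidates are each tier's EOQ (if it falls in that tier) and each price-break quantity.
EOQ at $29.80 = 149.8 (feasible in tier 1): TC = 6,160×$29.80 + (6,160/149.8)×15.2 + (149.8/2)×0.28×$29.80 = $184,818.01.
EOQ at $27.13 = 157.0 < 270, so use break Q=270: TC = 6,160×$27.13 + (6,160/270.0)×15.2 + (270.0/2)×0.28×$27.13 = $168,493.10.
EOQ at $27.00 = 157.4 < 2600, so use break Q=2600: TC = 6,160×$27.00 + (6,160/2600.0)×15.2 + (2600.0/2)×0.28×$27.00 = $176,184.01.
Lowest total cost is $168,493.10 at Q = 270.0.

Q* ≈ 270 bolts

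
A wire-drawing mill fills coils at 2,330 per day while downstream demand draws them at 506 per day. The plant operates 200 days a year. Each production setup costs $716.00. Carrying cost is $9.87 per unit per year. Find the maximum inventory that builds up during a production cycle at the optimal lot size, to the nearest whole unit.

Annual demand D = 506 × 200 = 101,200.
Production build-up factor (1 − d/p) = 1 − 506/2,330 = 0.7828.
Q* = √(2DS / (H(1 − d/p))) = √(2 × 101,200 × 716 / (9.87 × 0.7828)).
= √(144,918,400 / 7.7266) ≈ 4330.806.
Maximum inventory = Q*(1 − d/p) = 4330.806 × 0.7828 ≈ 3390.296.

I_max ≈ 3,390 coils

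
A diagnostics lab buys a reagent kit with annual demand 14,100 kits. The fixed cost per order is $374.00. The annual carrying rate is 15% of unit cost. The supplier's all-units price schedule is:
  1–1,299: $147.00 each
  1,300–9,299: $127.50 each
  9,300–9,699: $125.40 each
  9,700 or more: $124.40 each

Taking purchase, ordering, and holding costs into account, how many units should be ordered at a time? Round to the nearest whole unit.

Q* ≈ 1,300 kits

Holding cost per unit per year at price C is H = 0.15·C.
For each price level, check whether its EOQ is feasible; otherwise the best quantity at that price is the breakpoint.
EOQ at $147.00 = 691.6 (feasible in tier 1): TC = 14,100×$147.00 + (14,100/691.6)×374 + (691.6/2)×0.15×$147.00 = $2,087,949.82.
EOQ at $127.50 = 742.6 < 1300, so use break Q=1300: TC = 14,100×$127.50 + (14,100/1300.0)×374 + (1300.0/2)×0.15×$127.50 = $1,814,237.71.
EOQ at $125.40 = 748.8 < 9300, so use break Q=9300: TC = 14,100×$125.40 + (14,100/9300.0)×374 + (9300.0/2)×0.15×$125.40 = $1,856,173.53.
EOQ at $124.40 = 751.8 < 9700, so use break Q=9700: TC = 14,100×$124.40 + (14,100/9700.0)×374 + (9700.0/2)×0.15×$124.40 = $1,845,084.65.
Lowest total cost is $1,814,237.71 at Q = 1300.0.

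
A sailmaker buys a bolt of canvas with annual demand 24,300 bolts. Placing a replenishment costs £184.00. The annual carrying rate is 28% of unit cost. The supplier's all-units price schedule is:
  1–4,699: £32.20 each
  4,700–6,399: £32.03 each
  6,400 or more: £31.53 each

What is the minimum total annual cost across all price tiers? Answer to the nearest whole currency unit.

Holding cost per unit per year at price C is H = 0.28·C.
For each price level, check whether its EOQ is feasible; otherwise the best quantity at that price is the breakpoint.
EOQ at £32.20 = 995.9 (feasible in tier 1): TC = 24,300×£32.20 + (24,300/995.9)×184 + (995.9/2)×0.28×£32.20 = £791,439.12.
EOQ at £32.03 = 998.5 < 4700, so use break Q=4700: TC = 24,300×£32.03 + (24,300/4700.0)×184 + (4700.0/2)×0.28×£32.03 = £800,356.06.
EOQ at £31.53 = 1006.4 < 6400, so use break Q=6400: TC = 24,300×£31.53 + (24,300/6400.0)×184 + (6400.0/2)×0.28×£31.53 = £795,128.51.
Lowest total cost among the candidates is at Q = 995.9.

TC* ≈ £791,439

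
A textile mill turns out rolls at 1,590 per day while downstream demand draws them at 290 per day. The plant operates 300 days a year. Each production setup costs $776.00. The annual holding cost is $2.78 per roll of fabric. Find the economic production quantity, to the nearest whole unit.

Annual demand D = 290 × 300 = 87,000.
Production build-up factor (1 − d/p) = 1 − 290/1,590 = 0.8176.
Q* = √(2DS / (H(1 − d/p))) = √(2 × 87,000 × 776 / (2.78 × 0.8176)).
= √(135,024,000 / 2.273) ≈ 7707.437.

Q* ≈ 7,707 rolls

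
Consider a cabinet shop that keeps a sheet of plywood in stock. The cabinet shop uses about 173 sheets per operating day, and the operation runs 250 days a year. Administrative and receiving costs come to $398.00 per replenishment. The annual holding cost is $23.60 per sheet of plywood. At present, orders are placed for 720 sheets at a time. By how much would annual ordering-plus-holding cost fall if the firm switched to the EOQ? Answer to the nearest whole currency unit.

Annual demand D = 173 × 250 = 43,250.
EOQ = √(2DS/H) = √(2 × 43,250 × 398 / 23.6) ≈ 1207.80.
Cost at Q* = (D/Q*)S + (Q*/2)H = √(2DSH) ≈ $28,503.99.
Cost at Q = 720: (43,250/720)×398 + (720/2)×23.6 = $23,907.64 + $8,496.00 = $32,403.64.
Excess = $32,403.64 − $28,503.99 = $3,899.65.

Extra cost ≈ $3,900 per year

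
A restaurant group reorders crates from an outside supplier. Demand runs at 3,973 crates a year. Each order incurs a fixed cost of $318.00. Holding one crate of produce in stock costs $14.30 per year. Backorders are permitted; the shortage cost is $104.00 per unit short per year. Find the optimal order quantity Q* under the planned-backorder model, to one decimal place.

Q* ≈ 448.3 crates

With planned backorders, Q* = √(2DS/H) · √((H+B)/B).
√(2DS/H) = √(2 × 3,973 × 318 / 14.3) = 420.358.
√((H+B)/B) = √((14.3+104)/104) = 1.0665.
Q* ≈ 448.328.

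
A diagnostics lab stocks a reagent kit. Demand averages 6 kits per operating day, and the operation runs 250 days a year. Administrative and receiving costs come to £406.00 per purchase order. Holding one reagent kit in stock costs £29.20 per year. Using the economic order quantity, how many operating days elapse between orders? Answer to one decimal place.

T ≈ 34.0 days

Annual demand D = 6 × 250 = 1,500.
The optimal lot size = √(2DS/H) = √(2 × 1,500 × 406 / 29.2) ≈ 204.24.
Cycle time = Q*/D × 250 = 204.24 / 1,500 × 250 ≈ 34.039 days.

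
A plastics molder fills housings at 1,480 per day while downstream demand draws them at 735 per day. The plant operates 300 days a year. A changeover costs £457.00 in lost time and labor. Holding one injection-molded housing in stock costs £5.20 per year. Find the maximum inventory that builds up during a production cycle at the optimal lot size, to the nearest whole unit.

I_max ≈ 4,417 housings

Annual demand D = 735 × 300 = 220,500.
Production build-up factor (1 − d/p) = 1 − 735/1,480 = 0.5034.
Q* = √(2DS / (H(1 − d/p))) = √(2 × 220,500 × 457 / (5.2 × 0.5034)).
= √(201,537,000 / 2.6176) ≈ 8774.623.
Maximum inventory = Q*(1 − d/p) = 8774.623 × 0.5034 ≈ 4416.955.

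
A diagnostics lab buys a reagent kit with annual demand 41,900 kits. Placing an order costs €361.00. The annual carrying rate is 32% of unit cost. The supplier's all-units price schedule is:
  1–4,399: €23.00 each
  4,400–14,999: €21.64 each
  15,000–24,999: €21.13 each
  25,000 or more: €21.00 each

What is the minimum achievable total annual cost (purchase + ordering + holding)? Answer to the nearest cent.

TC* ≈ €925,388.26

Holding cost per unit per year at price C is H = 0.32·C.
Candidates are each tier's EOQ (if it falls in that tier) and each price-break quantity.
EOQ at €23.00 = 2027.4 (feasible in tier 1): TC = 41,900×€23.00 + (41,900/2027.4)×361 + (2027.4/2)×0.32×€23.00 = €978,621.57.
EOQ at €21.64 = 2090.1 < 4400, so use break Q=4400: TC = 41,900×€21.64 + (41,900/4400.0)×361 + (4400.0/2)×0.32×€21.64 = €925,388.26.
EOQ at €21.13 = 2115.2 < 15000, so use break Q=15000: TC = 41,900×€21.13 + (41,900/15000.0)×361 + (15000.0/2)×0.32×€21.13 = €937,067.39.
EOQ at €21.00 = 2121.7 < 25000, so use break Q=25000: TC = 41,900×€21.00 + (41,900/25000.0)×361 + (25000.0/2)×0.32×€21.00 = €964,505.04.
Lowest total cost among the candidates is at Q = 4400.0.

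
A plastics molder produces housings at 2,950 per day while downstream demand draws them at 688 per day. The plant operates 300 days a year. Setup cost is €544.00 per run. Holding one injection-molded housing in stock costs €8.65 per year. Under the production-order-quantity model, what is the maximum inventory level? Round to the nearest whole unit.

Annual demand D = 688 × 300 = 206,400.
Production build-up factor (1 − d/p) = 1 − 688/2,950 = 0.7668.
Q* = √(2DS / (H(1 − d/p))) = √(2 × 206,400 × 544 / (8.65 × 0.7668)).
= √(224,563,200 / 6.6326) ≈ 5818.700.
Maximum inventory = Q*(1 − d/p) = 5818.700 × 0.7668 ≈ 4461.661.

I_max ≈ 4,462 housings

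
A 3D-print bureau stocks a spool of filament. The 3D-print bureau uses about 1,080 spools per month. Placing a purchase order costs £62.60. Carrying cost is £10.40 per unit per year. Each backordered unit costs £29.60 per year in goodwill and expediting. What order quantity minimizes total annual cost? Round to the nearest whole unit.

Annual demand D = 1,080 × 12 = 12,960.
With planned backorders, Q* = √(2DS/H) · √((H+B)/B).
√(2DS/H) = √(2 × 12,960 × 62.6 / 10.4) = 394.992.
√((H+B)/B) = √((10.4+29.6)/29.6) = 1.1625.
Q* ≈ 459.169.

Q* ≈ 459 spools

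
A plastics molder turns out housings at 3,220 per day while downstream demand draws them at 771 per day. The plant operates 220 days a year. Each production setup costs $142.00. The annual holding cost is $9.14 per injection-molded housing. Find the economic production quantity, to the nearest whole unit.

Q* ≈ 2,632 housings

Annual demand D = 771 × 220 = 169,620.
Production build-up factor (1 − d/p) = 1 − 771/3,220 = 0.7606.
Q* = √(2DS / (H(1 − d/p))) = √(2 × 169,620 × 142 / (9.14 × 0.7606)).
= √(48,172,080 / 6.9515) ≈ 2632.438.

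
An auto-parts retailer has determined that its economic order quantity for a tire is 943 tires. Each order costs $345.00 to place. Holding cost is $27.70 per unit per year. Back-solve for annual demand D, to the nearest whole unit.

D ≈ 35,699 tires per year

Squaring Q* = √(2DS/H) gives Q*² = 2DS/H.
From Q* = √(2DS/H): D = Q*²H / (2S) = 943² × 27.7 / (2 × 345) = 35698.837.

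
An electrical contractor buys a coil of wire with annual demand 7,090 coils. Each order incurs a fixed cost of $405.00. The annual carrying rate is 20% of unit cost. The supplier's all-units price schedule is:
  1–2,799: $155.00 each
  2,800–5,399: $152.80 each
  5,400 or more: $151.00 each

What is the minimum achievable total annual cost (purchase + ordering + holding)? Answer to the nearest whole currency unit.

TC* ≈ $1,112,293

Holding cost per unit per year at price C is H = 0.20·C.
For each price level, check whether its EOQ is feasible; otherwise the best quantity at that price is the breakpoint.
EOQ at $155.00 = 430.4 (feasible in tier 1): TC = 7,090×$155.00 + (7,090/430.4)×405 + (430.4/2)×0.20×$155.00 = $1,112,292.78.
EOQ at $152.80 = 433.5 < 2800, so use break Q=2800: TC = 7,090×$152.80 + (7,090/2800.0)×405 + (2800.0/2)×0.20×$152.80 = $1,127,161.52.
EOQ at $151.00 = 436.1 < 5400, so use break Q=5400: TC = 7,090×$151.00 + (7,090/5400.0)×405 + (5400.0/2)×0.20×$151.00 = $1,152,661.75.
Lowest total cost among the candidates is at Q = 430.4.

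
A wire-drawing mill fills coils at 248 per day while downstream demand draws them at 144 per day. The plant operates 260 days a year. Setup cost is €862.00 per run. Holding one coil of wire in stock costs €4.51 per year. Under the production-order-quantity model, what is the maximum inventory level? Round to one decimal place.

Annual demand D = 144 × 260 = 37,440.
Production build-up factor (1 − d/p) = 1 − 144/248 = 0.4194.
Q* = √(2DS / (H(1 − d/p))) = √(2 × 37,440 × 862 / (4.51 × 0.4194)).
= √(64,546,560 / 1.8913) ≈ 5841.945.
Maximum inventory = Q*(1 − d/p) = 5841.945 × 0.4194 ≈ 2449.848.

I_max ≈ 2,449.8 coils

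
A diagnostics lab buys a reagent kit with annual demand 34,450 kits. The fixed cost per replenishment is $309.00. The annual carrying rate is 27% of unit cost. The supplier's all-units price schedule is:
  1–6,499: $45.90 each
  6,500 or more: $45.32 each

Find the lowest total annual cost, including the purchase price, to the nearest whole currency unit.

TC* ≈ $1,597,498

Holding cost per unit per year at price C is H = 0.27·C.
Evaluate total cost at each tier's feasible EOQ or, if the EOQ is below the tier, at the tier's minimum quantity.
EOQ at $45.90 = 1310.7 (feasible in tier 1): TC = 34,450×$45.90 + (34,450/1310.7)×309 + (1310.7/2)×0.27×$45.90 = $1,597,498.41.
EOQ at $45.32 = 1319.1 < 6500, so use break Q=6500: TC = 34,450×$45.32 + (34,450/6500.0)×309 + (6500.0/2)×0.27×$45.32 = $1,602,680.00.
Lowest total cost among the candidates is at Q = 1310.7.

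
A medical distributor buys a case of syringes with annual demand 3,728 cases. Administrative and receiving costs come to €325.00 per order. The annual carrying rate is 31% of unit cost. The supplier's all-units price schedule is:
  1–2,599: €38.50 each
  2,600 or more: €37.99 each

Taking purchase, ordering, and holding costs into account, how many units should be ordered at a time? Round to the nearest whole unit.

Holding cost per unit per year at price C is H = 0.31·C.
Evaluate total cost at each tier's feasible EOQ or, if the EOQ is below the tier, at the tier's minimum quantity.
EOQ at €38.50 = 450.6 (feasible in tier 1): TC = 3,728×€38.50 + (3,728/450.6)×325 + (450.6/2)×0.31×€38.50 = €148,905.81.
EOQ at €37.99 = 453.6 < 2600, so use break Q=2600: TC = 3,728×€37.99 + (3,728/2600.0)×325 + (2600.0/2)×0.31×€37.99 = €157,402.69.
Lowest total cost is €148,905.81 at Q = 450.6.

Q* ≈ 451 cases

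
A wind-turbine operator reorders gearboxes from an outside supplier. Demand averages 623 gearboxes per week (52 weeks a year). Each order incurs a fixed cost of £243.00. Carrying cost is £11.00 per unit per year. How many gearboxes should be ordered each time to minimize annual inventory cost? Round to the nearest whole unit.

Q* ≈ 1,196 gearboxes

Annual demand D = 623 × 52 = 32,396.
EOQ = √(2DS / H) = √(2 × 32,396 × 243 / 11).
= √(15,744,456 / 11) = √1,431,314.1818 ≈ 1196.375.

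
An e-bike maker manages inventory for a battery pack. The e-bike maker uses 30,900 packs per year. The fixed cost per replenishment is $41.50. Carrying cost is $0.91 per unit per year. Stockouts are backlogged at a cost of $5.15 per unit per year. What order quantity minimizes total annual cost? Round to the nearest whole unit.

Q* ≈ 1,821 packs

With planned backorders, Q* = √(2DS/H) · √((H+B)/B).
√(2DS/H) = √(2 × 30,900 × 41.5 / 0.91) = 1678.795.
√((H+B)/B) = √((0.91+5.15)/5.15) = 1.0848.
Q* ≈ 1821.085.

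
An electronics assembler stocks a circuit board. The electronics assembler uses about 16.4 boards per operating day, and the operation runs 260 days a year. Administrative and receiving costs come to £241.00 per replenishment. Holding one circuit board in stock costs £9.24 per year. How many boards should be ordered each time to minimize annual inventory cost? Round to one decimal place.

Annual demand D = 16.4 × 260 = 4,264.
EOQ = √(2DS / H) = √(2 × 4,264 × 241 / 9.24).
= √(2,055,248 / 9.24) = √222,429.4372 ≈ 471.624.

Q* ≈ 471.6 boards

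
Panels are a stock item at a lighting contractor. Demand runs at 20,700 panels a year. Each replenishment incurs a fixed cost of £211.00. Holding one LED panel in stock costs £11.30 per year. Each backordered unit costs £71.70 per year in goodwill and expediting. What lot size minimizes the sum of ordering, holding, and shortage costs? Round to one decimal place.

Q* ≈ 946.0 panels

With planned backorders, Q* = √(2DS/H) · √((H+B)/B).
√(2DS/H) = √(2 × 20,700 × 211 / 11.3) = 879.229.
√((H+B)/B) = √((11.3+71.7)/71.7) = 1.0759.
Q* ≈ 945.979.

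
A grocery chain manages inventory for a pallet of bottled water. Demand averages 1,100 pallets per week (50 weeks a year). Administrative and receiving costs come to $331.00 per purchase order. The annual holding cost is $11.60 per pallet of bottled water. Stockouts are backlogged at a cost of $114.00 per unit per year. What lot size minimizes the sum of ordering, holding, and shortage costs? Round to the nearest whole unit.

Annual demand D = 1,100 × 50 = 55,000.
With planned backorders, Q* = √(2DS/H) · √((H+B)/B).
√(2DS/H) = √(2 × 55,000 × 331 / 11.6) = 1771.664.
√((H+B)/B) = √((11.6+114)/114) = 1.0496.
Q* ≈ 1859.618.

Q* ≈ 1,860 pallets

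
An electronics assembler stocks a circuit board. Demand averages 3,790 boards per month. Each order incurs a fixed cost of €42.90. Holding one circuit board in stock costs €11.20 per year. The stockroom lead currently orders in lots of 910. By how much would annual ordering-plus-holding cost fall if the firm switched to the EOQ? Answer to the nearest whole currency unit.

Annual demand D = 3,790 × 12 = 45,480.
EOQ = √(2DS/H) = √(2 × 45,480 × 42.9 / 11.2) ≈ 590.26.
Cost at Q* = (D/Q*)S + (Q*/2)H = √(2DSH) ≈ €6,610.93.
Cost at Q = 910: (45,480/910)×42.9 + (910/2)×11.2 = €2,144.06 + €5,096.00 = €7,240.06.
Excess = €7,240.06 − €6,610.93 = €629.12.

Extra cost ≈ €629 per year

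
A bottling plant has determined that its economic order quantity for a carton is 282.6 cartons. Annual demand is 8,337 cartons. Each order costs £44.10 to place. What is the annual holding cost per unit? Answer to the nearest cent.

H ≈ £9.21

Squaring Q* = √(2DS/H) gives Q*² = 2DS/H.
From Q* = √(2DS/H): H = 2DS / Q*² = 2 × 8,337 × 44.1 / 282.6² = 9.2073.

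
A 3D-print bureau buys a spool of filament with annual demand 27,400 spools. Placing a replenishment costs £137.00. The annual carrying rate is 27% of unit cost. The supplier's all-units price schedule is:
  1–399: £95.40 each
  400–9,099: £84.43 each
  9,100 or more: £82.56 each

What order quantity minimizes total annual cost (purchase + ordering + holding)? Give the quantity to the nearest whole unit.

Holding cost per unit per year at price C is H = 0.27·C.
For each price level, check whether its EOQ is feasible; otherwise the best quantity at that price is the breakpoint.
Tier 1 (£95.40): EOQ = 539.9 exceeds tier's upper bound 399, so this tier is dominated.
EOQ at £84.43 = 573.9 (feasible in tier 2): TC = 27,400×£84.43 + (27,400/573.9)×137 + (573.9/2)×0.27×£84.43 = £2,326,464.20.
EOQ at £82.56 = 580.3 < 9100, so use break Q=9100: TC = 27,400×£82.56 + (27,400/9100.0)×137 + (9100.0/2)×0.27×£82.56 = £2,363,981.47.
Lowest total cost is £2,326,464.20 at Q = 573.9.

Q* ≈ 574 spools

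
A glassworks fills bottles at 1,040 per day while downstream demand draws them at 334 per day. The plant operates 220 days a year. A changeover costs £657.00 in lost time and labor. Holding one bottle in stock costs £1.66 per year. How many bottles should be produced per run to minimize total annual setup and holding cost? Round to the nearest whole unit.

Annual demand D = 334 × 220 = 73,480.
Production build-up factor (1 − d/p) = 1 − 334/1,040 = 0.6788.
Q* = √(2DS / (H(1 − d/p))) = √(2 × 73,480 × 657 / (1.66 × 0.6788)).
= √(96,552,720 / 1.1269) ≈ 9256.409.

Q* ≈ 9,256 bottles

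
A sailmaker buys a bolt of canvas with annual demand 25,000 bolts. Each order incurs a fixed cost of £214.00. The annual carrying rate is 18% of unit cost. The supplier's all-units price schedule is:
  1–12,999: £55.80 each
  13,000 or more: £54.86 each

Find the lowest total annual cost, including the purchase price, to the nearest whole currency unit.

Holding cost per unit per year at price C is H = 0.18·C.
Candidates are each tier's EOQ (if it falls in that tier) and each price-break quantity.
EOQ at £55.80 = 1032.1 (feasible in tier 1): TC = 25,000×£55.80 + (25,000/1032.1)×214 + (1032.1/2)×0.18×£55.80 = £1,405,366.81.
EOQ at £54.86 = 1040.9 < 13000, so use break Q=13000: TC = 25,000×£54.86 + (25,000/13000.0)×214 + (13000.0/2)×0.18×£54.86 = £1,436,097.74.
Lowest total cost among the candidates is at Q = 1032.1.

TC* ≈ £1,405,367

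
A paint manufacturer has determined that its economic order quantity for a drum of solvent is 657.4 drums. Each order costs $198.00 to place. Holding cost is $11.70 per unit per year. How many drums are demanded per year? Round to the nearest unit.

D ≈ 12,769 drums per year

The basic EOQ model gives Q* = √(2DS/H); rearrange for the unknown.
From Q* = √(2DS/H): D = Q*²H / (2S) = 657.4² × 11.7 / (2 × 198) = 12768.800.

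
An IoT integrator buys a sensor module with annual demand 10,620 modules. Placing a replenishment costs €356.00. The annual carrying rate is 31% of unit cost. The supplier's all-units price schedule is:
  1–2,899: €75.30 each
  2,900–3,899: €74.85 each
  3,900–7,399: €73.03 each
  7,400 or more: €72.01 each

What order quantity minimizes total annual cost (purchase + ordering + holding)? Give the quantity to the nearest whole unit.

Holding cost per unit per year at price C is H = 0.31·C.
Candidates are each tier's EOQ (if it falls in that tier) and each price-break quantity.
EOQ at €75.30 = 569.1 (feasible in tier 1): TC = 10,620×€75.30 + (10,620/569.1)×356 + (569.1/2)×0.31×€75.30 = €812,971.58.
EOQ at €74.85 = 570.9 < 2900, so use break Q=2900: TC = 10,620×€74.85 + (10,620/2900.0)×356 + (2900.0/2)×0.31×€74.85 = €829,855.77.
EOQ at €73.03 = 577.9 < 3900, so use break Q=3900: TC = 10,620×€73.03 + (10,620/3900.0)×356 + (3900.0/2)×0.31×€73.03 = €820,694.65.
EOQ at €72.01 = 582.0 < 7400, so use break Q=7400: TC = 10,620×€72.01 + (10,620/7400.0)×356 + (7400.0/2)×0.31×€72.01 = €847,852.58.
Lowest total cost is €812,971.58 at Q = 569.1.

Q* ≈ 569 modules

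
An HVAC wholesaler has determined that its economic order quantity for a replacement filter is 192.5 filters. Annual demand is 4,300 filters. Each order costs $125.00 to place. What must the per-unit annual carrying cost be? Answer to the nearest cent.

H ≈ $29.01

Squaring Q* = √(2DS/H) gives Q*² = 2DS/H.
From Q* = √(2DS/H): H = 2DS / Q*² = 2 × 4,300 × 125 / 192.5² = 29.0100.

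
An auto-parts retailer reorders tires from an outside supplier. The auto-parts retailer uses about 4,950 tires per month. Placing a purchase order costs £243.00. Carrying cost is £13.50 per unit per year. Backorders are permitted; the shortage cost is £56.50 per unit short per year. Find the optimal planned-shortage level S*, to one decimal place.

S* ≈ 313.9 tires

Annual demand D = 4,950 × 12 = 59,400.
With planned backorders, Q* = √(2DS/H) · √((H+B)/B).
√(2DS/H) = √(2 × 59,400 × 243 / 13.5) = 1462.327.
√((H+B)/B) = √((13.5+56.5)/56.5) = 1.1131.
Q* ≈ 1627.681.
S* = Q* · H/(H+B) = 1627.681 × 13.5/70 ≈ 313.910.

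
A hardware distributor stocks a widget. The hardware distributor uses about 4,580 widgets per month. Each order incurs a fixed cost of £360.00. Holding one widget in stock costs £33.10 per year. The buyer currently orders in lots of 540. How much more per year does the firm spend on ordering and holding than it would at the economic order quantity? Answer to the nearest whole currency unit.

Extra cost ≈ £9,386 per year

Annual demand D = 4,580 × 12 = 54,960.
EOQ = √(2DS/H) = √(2 × 54,960 × 360 / 33.1) ≈ 1093.39.
Cost at Q* = (D/Q*)S + (Q*/2)H = √(2DSH) ≈ £36,191.25.
Cost at Q = 540: (54,960/540)×360 + (540/2)×33.1 = £36,640.00 + £8,937.00 = £45,577.00.
Excess = £45,577.00 − £36,191.25 = £9,385.75.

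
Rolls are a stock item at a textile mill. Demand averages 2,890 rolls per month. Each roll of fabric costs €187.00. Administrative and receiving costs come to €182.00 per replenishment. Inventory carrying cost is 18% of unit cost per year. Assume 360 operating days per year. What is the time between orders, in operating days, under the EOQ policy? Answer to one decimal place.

T ≈ 6.4 days

Annual demand D = 2,890 × 12 = 34,680.
Holding cost H = 0.18 × €187.00 = €33.6600 per unit per year.
EOQ = √(2DS/H) = √(2 × 34,680 × 182 / 33.66) ≈ 612.40.
Cycle time = Q*/D × 360 = 612.40 / 34,680 × 360 ≈ 6.357 days.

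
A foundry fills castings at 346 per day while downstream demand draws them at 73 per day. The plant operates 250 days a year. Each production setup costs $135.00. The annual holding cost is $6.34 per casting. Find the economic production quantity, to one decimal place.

Annual demand D = 73 × 250 = 18,250.
Production build-up factor (1 − d/p) = 1 − 73/346 = 0.7890.
Q* = √(2DS / (H(1 − d/p))) = √(2 × 18,250 × 135 / (6.34 × 0.7890)).
= √(4,927,500 / 5.0024) ≈ 992.488.

Q* ≈ 992.5 castings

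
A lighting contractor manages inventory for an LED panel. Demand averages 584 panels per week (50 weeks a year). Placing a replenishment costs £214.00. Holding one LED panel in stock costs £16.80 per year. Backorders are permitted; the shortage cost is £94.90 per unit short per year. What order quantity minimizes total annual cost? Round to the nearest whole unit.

Annual demand D = 584 × 50 = 29,200.
With planned backorders, Q* = √(2DS/H) · √((H+B)/B).
√(2DS/H) = √(2 × 29,200 × 214 / 16.8) = 862.499.
√((H+B)/B) = √((16.8+94.9)/94.9) = 1.0849.
Q* ≈ 935.733.

Q* ≈ 936 panels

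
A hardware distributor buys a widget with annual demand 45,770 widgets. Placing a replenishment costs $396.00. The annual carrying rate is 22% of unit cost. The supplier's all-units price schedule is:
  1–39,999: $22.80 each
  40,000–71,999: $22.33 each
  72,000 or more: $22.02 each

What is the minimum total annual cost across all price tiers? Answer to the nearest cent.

Holding cost per unit per year at price C is H = 0.22·C.
Evaluate total cost at each tier's feasible EOQ or, if the EOQ is below the tier, at the tier's minimum quantity.
EOQ at $22.80 = 2688.3 (feasible in tier 1): TC = 45,770×$22.80 + (45,770/2688.3)×396 + (2688.3/2)×0.22×$22.80 = $1,057,040.41.
EOQ at $22.33 = 2716.4 < 40000, so use break Q=40000: TC = 45,770×$22.33 + (45,770/40000.0)×396 + (40000.0/2)×0.22×$22.33 = $1,120,749.22.
EOQ at $22.02 = 2735.5 < 72000, so use break Q=72000: TC = 45,770×$22.02 + (45,770/72000.0)×396 + (72000.0/2)×0.22×$22.02 = $1,182,505.53.
Lowest total cost among the candidates is at Q = 2688.3.

TC* ≈ $1,057,040.41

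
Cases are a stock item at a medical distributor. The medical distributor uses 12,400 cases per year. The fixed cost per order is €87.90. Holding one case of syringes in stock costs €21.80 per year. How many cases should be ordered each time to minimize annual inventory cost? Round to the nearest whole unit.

Q* ≈ 316 cases

EOQ = √(2DS / H) = √(2 × 12,400 × 87.9 / 21.8).
= √(2,179,920 / 21.8) = √99,996.3303 ≈ 316.222.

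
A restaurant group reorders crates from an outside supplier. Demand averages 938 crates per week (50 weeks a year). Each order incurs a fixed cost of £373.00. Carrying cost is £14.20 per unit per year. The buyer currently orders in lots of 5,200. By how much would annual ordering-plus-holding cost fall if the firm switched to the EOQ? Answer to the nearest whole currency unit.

Annual demand D = 938 × 50 = 46,900.
EOQ = √(2DS/H) = √(2 × 46,900 × 373 / 14.2) ≈ 1569.68.
Cost at Q* = (D/Q*)S + (Q*/2)H = √(2DSH) ≈ £22,289.48.
Cost at Q = 5,200: (46,900/5,200)×373 + (5,200/2)×14.2 = £3,364.17 + £36,920.00 = £40,284.17.
Excess = £40,284.17 − £22,289.48 = £17,994.69.

Extra cost ≈ £17,995 per year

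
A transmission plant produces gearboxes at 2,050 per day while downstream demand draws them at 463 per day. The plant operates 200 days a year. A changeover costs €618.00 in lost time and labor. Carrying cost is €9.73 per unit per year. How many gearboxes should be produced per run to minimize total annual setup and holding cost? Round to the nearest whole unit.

Annual demand D = 463 × 200 = 92,600.
Production build-up factor (1 − d/p) = 1 − 463/2,050 = 0.7741.
Q* = √(2DS / (H(1 − d/p))) = √(2 × 92,600 × 618 / (9.73 × 0.7741)).
= √(114,453,600 / 7.5324) ≈ 3898.044.

Q* ≈ 3,898 gearboxes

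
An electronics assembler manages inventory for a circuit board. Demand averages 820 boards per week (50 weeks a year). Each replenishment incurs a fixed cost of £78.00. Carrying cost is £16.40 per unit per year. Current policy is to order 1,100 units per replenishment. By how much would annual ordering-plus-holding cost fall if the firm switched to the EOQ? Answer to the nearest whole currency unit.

Extra cost ≈ £1,685 per year

Annual demand D = 820 × 50 = 41,000.
EOQ = √(2DS/H) = √(2 × 41,000 × 78 / 16.4) ≈ 624.50.
Cost at Q* = (D/Q*)S + (Q*/2)H = √(2DSH) ≈ £10,241.80.
Cost at Q = 1,100: (41,000/1,100)×78 + (1,100/2)×16.4 = £2,907.27 + £9,020.00 = £11,927.27.
Excess = £11,927.27 − £10,241.80 = £1,685.48.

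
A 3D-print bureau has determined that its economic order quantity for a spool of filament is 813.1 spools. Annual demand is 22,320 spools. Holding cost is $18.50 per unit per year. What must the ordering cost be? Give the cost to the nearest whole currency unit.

S ≈ $274

The basic EOQ model gives Q* = √(2DS/H); rearrange for the unknown.
From Q* = √(2DS/H): S = Q*²H / (2D) = 813.1² × 18.5 / (2 × 22,320) = 273.9905.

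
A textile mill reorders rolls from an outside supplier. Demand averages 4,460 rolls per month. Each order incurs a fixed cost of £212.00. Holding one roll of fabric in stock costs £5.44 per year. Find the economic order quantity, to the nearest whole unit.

Q* ≈ 2,042 rolls

Annual demand D = 4,460 × 12 = 53,520.
EOQ = √(2DS / H) = √(2 × 53,520 × 212 / 5.44).
= √(22,692,480 / 5.44) = √4,171,411.7647 ≈ 2042.403.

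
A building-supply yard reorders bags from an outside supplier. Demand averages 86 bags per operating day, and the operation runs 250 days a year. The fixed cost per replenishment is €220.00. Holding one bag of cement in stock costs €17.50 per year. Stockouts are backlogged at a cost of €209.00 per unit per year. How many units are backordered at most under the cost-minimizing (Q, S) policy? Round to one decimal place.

Annual demand D = 86 × 250 = 21,500.
With planned backorders, Q* = √(2DS/H) · √((H+B)/B).
√(2DS/H) = √(2 × 21,500 × 220 / 17.5) = 735.236.
√((H+B)/B) = √((17.5+209)/209) = 1.0410.
Q* ≈ 765.398.
S* = Q* · H/(H+B) = 765.398 × 17.5/226.5 ≈ 59.137.

S* ≈ 59.1 bags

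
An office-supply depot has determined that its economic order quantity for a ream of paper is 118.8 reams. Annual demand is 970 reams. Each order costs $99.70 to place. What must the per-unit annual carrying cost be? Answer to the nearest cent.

H ≈ $13.70

Squaring Q* = √(2DS/H) gives Q*² = 2DS/H.
From Q* = √(2DS/H): H = 2DS / Q*² = 2 × 970 × 99.7 / 118.8² = 13.7045.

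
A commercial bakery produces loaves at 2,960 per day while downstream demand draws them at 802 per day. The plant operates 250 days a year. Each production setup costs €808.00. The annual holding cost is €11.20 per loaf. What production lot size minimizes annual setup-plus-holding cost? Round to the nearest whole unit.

Q* ≈ 6,299 loaves

Annual demand D = 802 × 250 = 200,500.
Production build-up factor (1 − d/p) = 1 − 802/2,960 = 0.7291.
Q* = √(2DS / (H(1 − d/p))) = √(2 × 200,500 × 808 / (11.2 × 0.7291)).
= √(324,008,000 / 8.1654) ≈ 6299.252.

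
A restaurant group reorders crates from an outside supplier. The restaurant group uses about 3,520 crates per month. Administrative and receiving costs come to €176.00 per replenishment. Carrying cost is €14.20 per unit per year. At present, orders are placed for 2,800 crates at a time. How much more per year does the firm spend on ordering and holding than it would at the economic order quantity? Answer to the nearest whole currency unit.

Extra cost ≈ €8,005 per year

Annual demand D = 3,520 × 12 = 42,240.
EOQ = √(2DS/H) = √(2 × 42,240 × 176 / 14.2) ≈ 1023.27.
Cost at Q* = (D/Q*)S + (Q*/2)H = √(2DSH) ≈ €14,530.40.
Cost at Q = 2,800: (42,240/2,800)×176 + (2,800/2)×14.2 = €2,655.09 + €19,880.00 = €22,535.09.
Excess = €22,535.09 − €14,530.40 = €8,004.69.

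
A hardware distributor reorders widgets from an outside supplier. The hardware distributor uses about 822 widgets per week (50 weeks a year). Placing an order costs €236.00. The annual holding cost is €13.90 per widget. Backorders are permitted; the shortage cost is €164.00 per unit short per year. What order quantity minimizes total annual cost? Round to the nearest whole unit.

Q* ≈ 1,230 widgets

Annual demand D = 822 × 50 = 41,100.
With planned backorders, Q* = √(2DS/H) · √((H+B)/B).
√(2DS/H) = √(2 × 41,100 × 236 / 13.9) = 1181.366.
√((H+B)/B) = √((13.9+164)/164) = 1.0415.
Q* ≈ 1230.412.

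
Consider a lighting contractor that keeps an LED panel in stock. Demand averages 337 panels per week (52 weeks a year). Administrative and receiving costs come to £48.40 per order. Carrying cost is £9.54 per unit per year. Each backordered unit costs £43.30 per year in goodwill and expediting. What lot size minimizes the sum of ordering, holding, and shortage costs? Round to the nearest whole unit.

Annual demand D = 337 × 52 = 17,524.
With planned backorders, Q* = √(2DS/H) · √((H+B)/B).
√(2DS/H) = √(2 × 17,524 × 48.4 / 9.54) = 421.677.
√((H+B)/B) = √((9.54+43.3)/43.3) = 1.1047.
Q* ≈ 465.819.

Q* ≈ 466 panels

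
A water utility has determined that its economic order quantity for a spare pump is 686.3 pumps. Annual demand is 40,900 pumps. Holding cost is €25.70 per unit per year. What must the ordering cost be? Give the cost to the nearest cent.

S ≈ €147.98

Invert the EOQ relation Q*² = 2DS/H.
From Q* = √(2DS/H): S = Q*²H / (2D) = 686.3² × 25.7 / (2 × 40,900) = 147.9816.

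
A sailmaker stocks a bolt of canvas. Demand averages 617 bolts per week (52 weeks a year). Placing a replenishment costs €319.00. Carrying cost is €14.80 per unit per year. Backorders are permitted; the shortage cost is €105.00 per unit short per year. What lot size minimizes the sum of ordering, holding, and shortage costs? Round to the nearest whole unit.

Q* ≈ 1,256 bolts

Annual demand D = 617 × 52 = 32,084.
With planned backorders, Q* = √(2DS/H) · √((H+B)/B).
√(2DS/H) = √(2 × 32,084 × 319 / 14.8) = 1176.044.
√((H+B)/B) = √((14.8+105)/105) = 1.0682.
Q* ≈ 1256.196.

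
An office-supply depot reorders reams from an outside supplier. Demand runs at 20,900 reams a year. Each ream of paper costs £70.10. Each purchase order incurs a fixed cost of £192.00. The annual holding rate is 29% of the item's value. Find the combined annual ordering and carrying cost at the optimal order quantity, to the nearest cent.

Holding cost H = 0.29 × £70.10 = £20.3290 per unit per year.
Q* = √(2DS/H) = √(2 × 20,900 × 192 / 20.329) ≈ 628.32.
At Q*, ordering cost (D/Q*)S equals holding cost (Q*/2)H, each = √(DSH/2).
Minimum total = √(2DSH) = √(2 × 20,900 × 192 × 20.329) ≈ 12773.113.

TC* ≈ £12,773.11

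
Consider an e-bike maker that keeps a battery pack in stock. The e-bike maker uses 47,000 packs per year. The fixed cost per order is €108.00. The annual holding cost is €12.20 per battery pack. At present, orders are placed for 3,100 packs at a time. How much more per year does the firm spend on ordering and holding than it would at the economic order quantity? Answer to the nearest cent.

EOQ = √(2DS/H) = √(2 × 47,000 × 108 / 12.2) ≈ 912.21.
Cost at Q* = (D/Q*)S + (Q*/2)H = √(2DSH) ≈ €11,128.99.
Cost at Q = 3,100: (47,000/3,100)×108 + (3,100/2)×12.2 = €1,637.42 + €18,910.00 = €20,547.42.
Excess = €20,547.42 − €11,128.99 = €9,418.43.

Extra cost ≈ €9,418.43 per year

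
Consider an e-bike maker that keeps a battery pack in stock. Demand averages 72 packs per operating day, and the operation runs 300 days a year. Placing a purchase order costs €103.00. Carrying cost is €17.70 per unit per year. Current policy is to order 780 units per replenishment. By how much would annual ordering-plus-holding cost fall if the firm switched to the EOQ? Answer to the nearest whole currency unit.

Annual demand D = 72 × 300 = 21,600.
EOQ = √(2DS/H) = √(2 × 21,600 × 103 / 17.7) ≈ 501.39.
Cost at Q* = (D/Q*)S + (Q*/2)H = √(2DSH) ≈ €8,874.57.
Cost at Q = 780: (21,600/780)×103 + (780/2)×17.7 = €2,852.31 + €6,903.00 = €9,755.31.
Excess = €9,755.31 − €8,874.57 = €880.74.

Extra cost ≈ €881 per year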